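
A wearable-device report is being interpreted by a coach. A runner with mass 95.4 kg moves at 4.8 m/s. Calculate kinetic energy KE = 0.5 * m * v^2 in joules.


v^2 = 4.8^2 = 23.04
KE = 0.5 * 95.4 * 23.04
= 1099.01 J

1099.01 J


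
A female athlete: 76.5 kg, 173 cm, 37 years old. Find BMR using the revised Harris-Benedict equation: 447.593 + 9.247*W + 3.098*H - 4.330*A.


Intercept = 447.593
Weight contribution = 9.247 * 76.5 = 707.3955
Height contribution = 3.098 * 173 = 535.954
Age contribution = 4.33 * 37 = 160.21
BMR = 447.593 + 707.3955 + 535.954 - 160.21
= 1530.73 kcal/day

1530.73 kcal/day


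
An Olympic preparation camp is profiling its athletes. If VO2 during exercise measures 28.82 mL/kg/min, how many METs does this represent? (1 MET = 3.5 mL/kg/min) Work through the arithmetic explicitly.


METs = VO2 / 3.5 = 28.82 / 3.5 = 8.23

8.23 METs


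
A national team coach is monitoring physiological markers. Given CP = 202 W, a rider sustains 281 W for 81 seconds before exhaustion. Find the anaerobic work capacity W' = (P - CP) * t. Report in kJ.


Excess power = 281 - 202 = 79 W
Work above CP = 79 * 81 = 6399 J
W' = 6.399 kJ

6.399 kJ


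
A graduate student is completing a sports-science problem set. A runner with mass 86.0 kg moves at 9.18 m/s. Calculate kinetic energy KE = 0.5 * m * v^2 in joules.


v^2 = 9.18^2 = 84.2724
KE = 0.5 * 86.0 * 84.2724
= 3623.71 J

3623.71 J


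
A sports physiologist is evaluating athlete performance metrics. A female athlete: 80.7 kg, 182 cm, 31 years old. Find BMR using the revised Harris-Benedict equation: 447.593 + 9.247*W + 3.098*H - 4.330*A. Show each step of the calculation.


Intercept = 447.593
Weight contribution = 9.247 * 80.7 = 746.2329
Height contribution = 3.098 * 182 = 563.836
Age contribution = 4.33 * 31 = 134.23
BMR = 447.593 + 746.2329 + 563.836 - 134.23
= 1623.43 kcal/day

1623.43 kcal/day


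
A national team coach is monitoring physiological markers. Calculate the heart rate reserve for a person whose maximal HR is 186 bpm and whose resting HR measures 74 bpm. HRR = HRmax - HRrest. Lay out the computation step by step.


HRmax = 186 bpm
HRrest = 74 bpm
HRR = 186 - 74 = 112 bpm

112 bpm


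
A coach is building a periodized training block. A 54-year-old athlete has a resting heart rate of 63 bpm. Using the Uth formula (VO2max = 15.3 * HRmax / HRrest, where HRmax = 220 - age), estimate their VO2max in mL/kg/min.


HRmax = 220 - 54 = 166 bpm
Ratio = HRmax / HRrest = 166 / 63 = 2.6349
VO2max = 15.3 * 2.6349 = 40.31 mL/kg/min

40.31 mL/kg/min


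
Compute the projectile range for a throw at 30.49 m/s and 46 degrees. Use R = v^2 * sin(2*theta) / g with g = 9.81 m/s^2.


Two times the angle = 92 degrees
sin(92) = 0.999391
R = 929.6401 * 0.999391 / 9.81 = 94.707 m

94.707 m


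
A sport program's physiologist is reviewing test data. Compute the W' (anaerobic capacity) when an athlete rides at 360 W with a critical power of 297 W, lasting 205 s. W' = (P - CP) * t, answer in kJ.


Above-CP power = 63 W
Duration = 205 s
W' = 63 * 205 = 12915 J
Convert: 12915 / 1000 = 12.915 kJ

12.915 kJ


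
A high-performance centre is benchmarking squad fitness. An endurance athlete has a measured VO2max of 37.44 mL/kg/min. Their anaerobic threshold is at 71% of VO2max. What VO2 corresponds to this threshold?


Anaerobic threshold VO2 = VO2max * 71%
= 37.44 * 0.71
= 26.58 mL/kg/min

26.58 mL/kg/min


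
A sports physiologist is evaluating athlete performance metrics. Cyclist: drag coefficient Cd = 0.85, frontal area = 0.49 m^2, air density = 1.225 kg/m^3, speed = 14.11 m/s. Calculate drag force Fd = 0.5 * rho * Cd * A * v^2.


v^2 = 14.11^2 = 199.0921
Fd = 0.5 * 1.225 * 0.85 * 0.49 * 199.0921
= 50.79 N

50.79 N


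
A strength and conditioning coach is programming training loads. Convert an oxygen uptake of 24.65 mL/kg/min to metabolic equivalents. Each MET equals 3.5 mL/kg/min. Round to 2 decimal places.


One MET = 3.5 mL/kg/min
Number of METs = 24.65 / 3.5
= 7.04 METs

7.04 METs


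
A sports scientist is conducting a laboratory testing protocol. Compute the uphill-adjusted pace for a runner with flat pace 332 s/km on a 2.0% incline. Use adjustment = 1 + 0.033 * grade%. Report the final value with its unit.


Adjustment factor = 1 + 0.033 * 2.0 = 1.066
Grade-adjusted pace = 332 * 1.066 = 353.91 s/km

353.91 s/km


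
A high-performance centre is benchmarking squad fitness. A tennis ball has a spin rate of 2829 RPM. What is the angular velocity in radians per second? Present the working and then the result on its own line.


Convert RPM to rad/s: multiply by 2*pi and divide by 60
omega = 2829 * 2 * pi / 60
= 296.252 rad/s

296.252 rad/s


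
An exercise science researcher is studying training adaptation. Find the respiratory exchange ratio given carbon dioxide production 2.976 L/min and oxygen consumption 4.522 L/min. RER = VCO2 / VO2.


VCO2 = 2.976 L/min
VO2 = 4.522 L/min
RER = 2.976 / 4.522 = 0.6581

0.6581


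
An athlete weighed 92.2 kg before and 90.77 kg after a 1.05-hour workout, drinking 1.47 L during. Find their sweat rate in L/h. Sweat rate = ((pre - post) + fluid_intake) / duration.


Body mass change = 1.43 kg
Total sweat loss = 1.43 + 1.47 = 2.9 L
Rate = 2.9 / 1.05 = 2.762 L/h

2.762 L/h


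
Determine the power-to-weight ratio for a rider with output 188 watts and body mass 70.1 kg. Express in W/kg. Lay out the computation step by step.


P/W = 188 / 70.1 = 2.682 W/kg

2.682 W/kg


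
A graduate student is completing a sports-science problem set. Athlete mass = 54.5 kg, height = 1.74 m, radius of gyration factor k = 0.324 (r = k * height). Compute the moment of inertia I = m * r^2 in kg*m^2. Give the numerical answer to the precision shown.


r = k * height = 0.324 * 1.74 = 0.56376 m
r^2 = 0.56376^2 = 0.317825
I = 54.5 * 0.317825 = 17.321 kg*m^2

17.321 kg*m^2


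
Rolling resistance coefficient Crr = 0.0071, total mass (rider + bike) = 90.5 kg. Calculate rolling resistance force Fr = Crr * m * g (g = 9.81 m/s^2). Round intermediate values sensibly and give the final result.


Fr = Crr * m * g
= 0.0071 * 90.5 * 9.81
= 6.303 N

6.303 N


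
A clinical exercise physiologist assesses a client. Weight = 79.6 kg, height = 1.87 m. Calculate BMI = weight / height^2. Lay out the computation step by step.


height^2 = 1.87^2 = 3.4969
BMI = 79.6 / 3.4969 = 22.76 kg/m^2

22.76 kg/m^2


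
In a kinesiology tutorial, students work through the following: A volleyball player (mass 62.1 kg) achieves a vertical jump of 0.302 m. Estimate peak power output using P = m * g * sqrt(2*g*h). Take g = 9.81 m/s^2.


2 * g * h = 2 * 9.81 * 0.302 = 5.92524
sqrt(5.92524) = 2.434182 m/s
P = 62.1 * 9.81 * 2.434182 = 1482.91 W

1482.91 W


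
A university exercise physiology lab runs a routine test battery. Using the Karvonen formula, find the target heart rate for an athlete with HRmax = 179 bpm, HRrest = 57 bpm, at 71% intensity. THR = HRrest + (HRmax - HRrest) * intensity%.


HRR = 179 - 57 = 122
THR = 57 + 122 * 0.71
= 57 + 86.62
= 143.62 bpm

143.62 bpm


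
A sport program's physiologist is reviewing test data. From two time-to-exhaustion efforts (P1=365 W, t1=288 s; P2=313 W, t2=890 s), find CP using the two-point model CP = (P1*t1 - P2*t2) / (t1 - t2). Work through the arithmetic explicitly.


Work in trial 1 = 105120 J
Work in trial 2 = 278570 J
Delta work = -173450 J
Delta time = -602 s
CP = -173450 / -602 = 288.12 W

288.12 W


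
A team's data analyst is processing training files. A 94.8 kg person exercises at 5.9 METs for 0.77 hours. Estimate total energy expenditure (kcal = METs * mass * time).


Energy = METs * mass(kg) * time(h)
= 5.9 * 94.8 * 0.77
= 430.68 kcal

430.68 kcal


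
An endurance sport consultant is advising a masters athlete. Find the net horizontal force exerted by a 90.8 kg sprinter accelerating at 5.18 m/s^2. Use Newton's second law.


Newton's second law: F = m * a
F = 90.8 * 5.18 = 470.34 N

470.34 N


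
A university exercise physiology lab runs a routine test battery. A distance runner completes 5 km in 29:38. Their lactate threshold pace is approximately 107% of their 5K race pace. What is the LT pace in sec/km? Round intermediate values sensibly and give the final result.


Convert to seconds: 29 min 38 s = 1778 s
Pace per km = 1778 / 5 = 355.6 s/km
LT pace = 355.6 * 1.07 = 380.49 s/km

380.49 s/km


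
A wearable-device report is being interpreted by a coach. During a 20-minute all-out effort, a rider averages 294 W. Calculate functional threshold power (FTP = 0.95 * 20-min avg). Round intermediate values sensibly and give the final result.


FTP = 0.95 * 294
= 279.3 W

279.3 W


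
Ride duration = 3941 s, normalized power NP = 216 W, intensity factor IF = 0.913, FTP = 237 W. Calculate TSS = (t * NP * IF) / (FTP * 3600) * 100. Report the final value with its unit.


Numerator = 3941 * 216 * 0.913 = 777196.728
Denominator = 237 * 3600 = 853200
TSS = 777196.728 / 853200 * 100
= 91.09

91.09 TSS


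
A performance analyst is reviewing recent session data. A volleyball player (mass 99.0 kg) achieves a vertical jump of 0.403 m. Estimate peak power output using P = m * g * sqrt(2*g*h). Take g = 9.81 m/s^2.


2 * g * h = 2 * 9.81 * 0.403 = 7.90686
sqrt(7.90686) = 2.811914 m/s
P = 99.0 * 9.81 * 2.811914 = 2730.9 W

2730.9 W


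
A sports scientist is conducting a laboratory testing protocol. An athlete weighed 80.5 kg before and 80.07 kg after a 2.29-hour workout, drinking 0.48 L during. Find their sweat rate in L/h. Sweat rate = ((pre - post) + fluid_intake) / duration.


Body mass change = 0.43 kg
Total sweat loss = 0.43 + 0.48 = 0.91 L
Rate = 0.91 / 2.29 = 0.397 L/h

0.397 L/h


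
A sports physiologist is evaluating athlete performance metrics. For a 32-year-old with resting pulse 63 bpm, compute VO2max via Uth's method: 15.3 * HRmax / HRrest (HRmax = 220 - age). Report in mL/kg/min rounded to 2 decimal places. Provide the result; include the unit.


Step 1: HRmax = 220 - 32 = 188 bpm
Step 2: Ratio = 188 / 63 = 2.9841
Step 3: VO2max = 15.3 * 2.9841 = 45.66 mL/kg/min

45.66 mL/kg/min


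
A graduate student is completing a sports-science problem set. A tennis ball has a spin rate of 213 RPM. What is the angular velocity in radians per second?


Convert RPM to rad/s: multiply by 2*pi and divide by 60
omega = 213 * 2 * pi / 60
= 22.305 rad/s

22.305 rad/s


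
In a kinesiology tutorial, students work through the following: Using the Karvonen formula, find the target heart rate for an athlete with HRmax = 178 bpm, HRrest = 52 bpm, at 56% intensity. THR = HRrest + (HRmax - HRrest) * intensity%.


HRR = 178 - 52 = 126
THR = 52 + 126 * 0.56
= 52 + 70.56
= 122.56 bpm

122.56 bpm


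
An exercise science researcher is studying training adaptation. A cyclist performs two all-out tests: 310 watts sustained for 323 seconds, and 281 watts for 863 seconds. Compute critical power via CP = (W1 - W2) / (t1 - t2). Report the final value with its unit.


W1 = P1 * t1 = 310 * 323 = 100130 J
W2 = P2 * t2 = 281 * 863 = 242503 J
CP = (100130 - 242503) / (323 - 863)
= 263.65 W

263.65 W


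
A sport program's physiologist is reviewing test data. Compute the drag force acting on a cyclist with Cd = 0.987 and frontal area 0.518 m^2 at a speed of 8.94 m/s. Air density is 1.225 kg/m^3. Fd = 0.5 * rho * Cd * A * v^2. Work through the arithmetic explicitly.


Step 1: v^2 = 79.9236
Step 2: Fd = 0.5 * 1.225 * 0.987 * 0.518 * 79.9236
= 25.028 N

25.028 N


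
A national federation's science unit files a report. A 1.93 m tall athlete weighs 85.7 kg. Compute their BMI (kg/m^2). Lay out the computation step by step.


height^2 = 3.7249 m^2
BMI = 85.7 / 3.7249 = 23.01 kg/m^2

23.01 kg/m^2


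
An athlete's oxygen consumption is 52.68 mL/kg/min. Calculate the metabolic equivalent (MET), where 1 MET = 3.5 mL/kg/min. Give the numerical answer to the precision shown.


MET = VO2 / 3.5
= 52.68 / 3.5
= 15.05 METs

15.05 METs


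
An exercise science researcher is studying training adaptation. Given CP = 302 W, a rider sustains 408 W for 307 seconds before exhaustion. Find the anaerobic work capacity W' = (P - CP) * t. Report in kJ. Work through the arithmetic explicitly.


Excess power = 408 - 302 = 106 W
Work above CP = 106 * 307 = 32542 J
W' = 32.542 kJ

32.542 kJ


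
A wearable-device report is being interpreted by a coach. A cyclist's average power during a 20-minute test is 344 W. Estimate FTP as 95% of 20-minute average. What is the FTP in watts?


FTP = 20-min power * 0.95
= 344 * 0.95
= 326.8 W

326.8 W


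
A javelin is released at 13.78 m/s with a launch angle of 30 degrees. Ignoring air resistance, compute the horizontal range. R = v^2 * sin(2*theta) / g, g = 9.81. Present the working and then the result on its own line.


Launch speed squared = 189.8884
sin(2 * 30 deg) = 0.866025
Range = 189.8884 * 0.866025 / 9.81
= 16.763 m

16.763 m


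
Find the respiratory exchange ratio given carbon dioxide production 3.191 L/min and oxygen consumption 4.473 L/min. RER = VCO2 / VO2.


VCO2 = 3.191 L/min
VO2 = 4.473 L/min
RER = 3.191 / 4.473 = 0.7134

0.7134


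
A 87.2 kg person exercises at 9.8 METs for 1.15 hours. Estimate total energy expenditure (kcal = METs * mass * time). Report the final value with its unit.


Energy = METs * mass(kg) * time(h)
= 9.8 * 87.2 * 1.15
= 982.74 kcal

982.74 kcal


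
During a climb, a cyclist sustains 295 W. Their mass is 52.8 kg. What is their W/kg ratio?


Power-to-weight = 295 W / 52.8 kg
= 5.587 W/kg

5.587 W/kg


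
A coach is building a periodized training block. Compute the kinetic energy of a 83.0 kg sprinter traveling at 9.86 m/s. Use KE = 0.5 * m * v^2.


Velocity squared = 97.2196
KE = 0.5 * 83.0 * 97.2196 = 4034.61 J

4034.61 J


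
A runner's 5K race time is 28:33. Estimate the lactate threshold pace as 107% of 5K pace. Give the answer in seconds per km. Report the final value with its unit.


Total race time = 28*60 + 33 = 1713 seconds
5K pace = 1713 / 5 = 342.6 sec/km
LT pace = 342.6 * 1.07 = 366.58 sec/km

366.58 s/km


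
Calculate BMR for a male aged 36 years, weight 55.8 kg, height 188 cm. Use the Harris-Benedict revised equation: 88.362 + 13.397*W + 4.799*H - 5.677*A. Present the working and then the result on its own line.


Substituting values:
W term = 13.397 * 55.8 = 747.5526
H term = 4.799 * 188 = 902.212
A term = 5.677 * 36 = 204.372
BMR = 1533.75 kcal/day

1533.75 kcal/day


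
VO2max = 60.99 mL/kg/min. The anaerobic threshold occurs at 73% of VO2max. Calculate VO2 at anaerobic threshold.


AT fraction = 73 / 100 = 0.73
AT VO2 = 60.99 * 0.73
= 44.52 mL/kg/min

44.52 mL/kg/min


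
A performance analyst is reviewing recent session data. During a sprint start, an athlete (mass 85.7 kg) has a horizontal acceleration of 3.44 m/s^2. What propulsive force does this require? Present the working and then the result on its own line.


Propulsive force = mass * acceleration
= 85.7 kg * 3.44 m/s^2
= 294.81 N

294.81 N


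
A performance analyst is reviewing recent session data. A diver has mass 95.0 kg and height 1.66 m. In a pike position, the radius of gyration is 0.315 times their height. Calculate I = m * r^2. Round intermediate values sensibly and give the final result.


r = 0.315 * 1.66 = 0.5229 m
I = m * r^2 = 95.0 * 0.273424 = 25.975 kg*m^2

25.975 kg*m^2


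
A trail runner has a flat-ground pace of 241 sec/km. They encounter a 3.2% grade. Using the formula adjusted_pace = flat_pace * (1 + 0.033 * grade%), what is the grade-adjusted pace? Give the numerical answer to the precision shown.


Grade factor = 1 + 0.033 * 3.2 = 1.1056
Adjusted = 241 * 1.1056 = 266.45 sec/km

266.45 s/km


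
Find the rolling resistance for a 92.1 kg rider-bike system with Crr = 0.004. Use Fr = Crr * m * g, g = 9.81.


m * g = 92.1 * 9.81 = 903.501 N
Fr = 0.004 * 903.501 = 3.614 N

3.614 N


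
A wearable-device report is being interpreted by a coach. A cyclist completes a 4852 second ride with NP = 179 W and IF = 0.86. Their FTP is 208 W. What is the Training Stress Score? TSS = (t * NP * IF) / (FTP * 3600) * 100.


t * NP * IF = 4852 * 179 * 0.86 = 746916.88
FTP * 3600 = 748800
TSS = (746916.88 / 748800) * 100 = 99.75

99.75 TSS


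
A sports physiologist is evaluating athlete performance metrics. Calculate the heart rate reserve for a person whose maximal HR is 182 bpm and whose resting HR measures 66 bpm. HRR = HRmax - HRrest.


HRmax = 182 bpm
HRrest = 66 bpm
HRR = 182 - 66 = 116 bpm

116 bpm


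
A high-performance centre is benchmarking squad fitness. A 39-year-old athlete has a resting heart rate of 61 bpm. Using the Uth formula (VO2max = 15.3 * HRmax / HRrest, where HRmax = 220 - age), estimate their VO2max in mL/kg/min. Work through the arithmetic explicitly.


HRmax = 220 - 39 = 181 bpm
Ratio = HRmax / HRrest = 181 / 61 = 2.9672
VO2max = 15.3 * 2.9672 = 45.4 mL/kg/min

45.4 mL/kg/min


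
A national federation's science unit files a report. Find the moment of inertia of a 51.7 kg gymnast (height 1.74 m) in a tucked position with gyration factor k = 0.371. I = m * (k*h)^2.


Radius of gyration = 0.371 * 1.74 = 0.64554 m
I = 51.7 * 0.64554^2
= 51.7 * 0.416722
= 21.545 kg*m^2

21.545 kg*m^2


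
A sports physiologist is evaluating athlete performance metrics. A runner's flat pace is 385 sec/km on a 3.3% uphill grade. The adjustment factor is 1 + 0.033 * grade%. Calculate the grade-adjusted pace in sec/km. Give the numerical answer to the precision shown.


Factor = 1 + 0.033 * 3.3 = 1.1089
Adjusted pace = 385 * 1.1089
= 426.93 sec/km

426.93 s/km


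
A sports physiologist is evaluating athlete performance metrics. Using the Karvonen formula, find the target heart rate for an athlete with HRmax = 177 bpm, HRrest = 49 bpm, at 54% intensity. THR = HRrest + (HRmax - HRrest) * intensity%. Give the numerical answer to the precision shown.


HRR = 177 - 49 = 128
THR = 49 + 128 * 0.54
= 49 + 69.12
= 118.12 bpm

118.12 bpm


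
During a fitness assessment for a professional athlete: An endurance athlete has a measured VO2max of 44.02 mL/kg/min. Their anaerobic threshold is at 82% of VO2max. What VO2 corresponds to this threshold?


Anaerobic threshold VO2 = VO2max * 82%
= 44.02 * 0.82
= 36.1 mL/kg/min

36.1 mL/kg/min


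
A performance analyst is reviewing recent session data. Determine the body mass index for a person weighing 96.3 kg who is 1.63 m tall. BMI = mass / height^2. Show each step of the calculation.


BMI = mass / height^2
= 96.3 / 1.63^2
= 96.3 / 2.6569
= 36.25 kg/m^2

36.25 kg/m^2


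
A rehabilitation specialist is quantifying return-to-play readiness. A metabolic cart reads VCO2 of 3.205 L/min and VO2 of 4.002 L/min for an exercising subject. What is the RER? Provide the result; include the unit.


RER = VCO2 / VO2 = 3.205 / 4.002 = 0.8008

0.8008


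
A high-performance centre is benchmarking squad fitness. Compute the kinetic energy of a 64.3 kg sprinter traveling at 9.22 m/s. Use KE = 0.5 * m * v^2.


Velocity squared = 85.0084
KE = 0.5 * 64.3 * 85.0084 = 2733.02 J

2733.02 J


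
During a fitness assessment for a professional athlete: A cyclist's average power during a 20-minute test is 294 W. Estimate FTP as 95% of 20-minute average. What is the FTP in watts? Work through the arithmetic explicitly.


FTP = 20-min power * 0.95
= 294 * 0.95
= 279.3 W

279.3 W


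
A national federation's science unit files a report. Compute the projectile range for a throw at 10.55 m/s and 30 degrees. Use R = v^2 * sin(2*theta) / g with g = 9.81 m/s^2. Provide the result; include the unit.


Two times the angle = 60 degrees
sin(60) = 0.866025
R = 111.3025 * 0.866025 / 9.81 = 9.826 m

9.826 m


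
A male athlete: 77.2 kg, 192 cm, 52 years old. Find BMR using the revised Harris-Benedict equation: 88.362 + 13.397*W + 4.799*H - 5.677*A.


Intercept = 88.362
Weight contribution = 13.397 * 77.2 = 1034.2484
Height contribution = 4.799 * 192 = 921.408
Age contribution = 5.677 * 52 = 295.204
BMR = 88.362 + 1034.2484 + 921.408 - 295.204
= 1748.81 kcal/day

1748.81 kcal/day


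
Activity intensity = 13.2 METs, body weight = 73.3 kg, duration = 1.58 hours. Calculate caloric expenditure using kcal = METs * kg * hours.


kcal = 13.2 * 73.3 * 1.58
= 967.56 * 1.58
= 1528.74 kcal

1528.74 kcal


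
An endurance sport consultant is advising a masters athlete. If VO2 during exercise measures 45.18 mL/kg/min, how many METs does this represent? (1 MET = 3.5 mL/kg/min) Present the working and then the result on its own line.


METs = VO2 / 3.5 = 45.18 / 3.5 = 12.91

12.91 METs


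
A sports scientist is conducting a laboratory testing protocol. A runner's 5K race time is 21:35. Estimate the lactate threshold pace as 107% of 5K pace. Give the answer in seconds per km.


Total race time = 21*60 + 35 = 1295 seconds
5K pace = 1295 / 5 = 259.0 sec/km
LT pace = 259.0 * 1.07 = 277.13 sec/km

277.13 s/km


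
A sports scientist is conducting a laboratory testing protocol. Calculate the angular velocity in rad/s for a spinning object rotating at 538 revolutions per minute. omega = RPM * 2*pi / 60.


omega = RPM * 2*pi / 60
= 538 * 6.28318531 / 60
= 56.339 rad/s

56.339 rad/s


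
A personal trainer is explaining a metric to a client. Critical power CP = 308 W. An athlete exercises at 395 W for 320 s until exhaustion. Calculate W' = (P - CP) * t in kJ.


P - CP = 395 - 308 = 87 W
W' = 87 * 320 = 27840 J
= 27840 / 1000 = 27.84 kJ

27.84 kJ


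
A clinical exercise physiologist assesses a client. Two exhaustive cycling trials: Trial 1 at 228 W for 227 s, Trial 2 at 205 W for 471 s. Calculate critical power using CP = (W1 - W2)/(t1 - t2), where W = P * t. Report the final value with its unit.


W1 = 228 * 227 = 51756 J
W2 = 205 * 471 = 96555 J
CP = (51756 - 96555) / (227 - 471)
= -44799 / -244
= 183.6 W

183.6 W


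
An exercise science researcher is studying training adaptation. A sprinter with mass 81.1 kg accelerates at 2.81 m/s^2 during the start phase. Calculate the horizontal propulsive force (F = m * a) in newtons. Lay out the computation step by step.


F = m * a
= 81.1 * 2.81
= 227.89 N

227.89 N


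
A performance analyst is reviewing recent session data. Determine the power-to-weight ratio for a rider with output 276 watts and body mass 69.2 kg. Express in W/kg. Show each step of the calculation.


P/W = 276 / 69.2 = 3.988 W/kg

3.988 W/kg


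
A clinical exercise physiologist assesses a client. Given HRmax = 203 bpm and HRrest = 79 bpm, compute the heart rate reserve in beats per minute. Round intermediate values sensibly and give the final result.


Heart rate reserve = maximum HR minus resting HR
HRR = 203 - 79 = 124 bpm

124 bpm


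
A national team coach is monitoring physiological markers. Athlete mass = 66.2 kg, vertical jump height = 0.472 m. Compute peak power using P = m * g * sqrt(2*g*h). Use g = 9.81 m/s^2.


sqrt(2 * 9.81 * 0.472) = sqrt(9.26064) = 3.04313 m/s
P = 66.2 * 9.81 * 3.04313
= 1976.28 W

1976.28 W


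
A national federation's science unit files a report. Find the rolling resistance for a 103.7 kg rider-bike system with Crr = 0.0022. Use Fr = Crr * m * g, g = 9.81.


m * g = 103.7 * 9.81 = 1017.297 N
Fr = 0.0022 * 1017.297 = 2.238 N

2.238 N


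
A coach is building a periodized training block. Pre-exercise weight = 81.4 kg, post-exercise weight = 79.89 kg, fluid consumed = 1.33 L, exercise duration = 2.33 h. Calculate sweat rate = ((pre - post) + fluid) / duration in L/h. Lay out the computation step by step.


Weight loss = 81.4 - 79.89 = 1.51 kg (approx L)
Total sweat = 1.51 + 1.33 = 2.84 L
Sweat rate = 2.84 / 2.33 = 1.219 L/h

1.219 L/h


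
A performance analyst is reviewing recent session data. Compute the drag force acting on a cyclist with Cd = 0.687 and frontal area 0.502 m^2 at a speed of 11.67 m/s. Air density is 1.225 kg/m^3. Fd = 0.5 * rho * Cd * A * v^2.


Step 1: v^2 = 136.1889
Step 2: Fd = 0.5 * 1.225 * 0.687 * 0.502 * 136.1889
= 28.768 N

28.768 N


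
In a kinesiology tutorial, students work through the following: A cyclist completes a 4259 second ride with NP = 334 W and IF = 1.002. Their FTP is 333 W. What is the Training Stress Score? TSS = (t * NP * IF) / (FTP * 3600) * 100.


t * NP * IF = 4259 * 334 * 1.002 = 1425351.012
FTP * 3600 = 1198800
TSS = (1425351.012 / 1198800) * 100 = 118.9

118.9 TSS


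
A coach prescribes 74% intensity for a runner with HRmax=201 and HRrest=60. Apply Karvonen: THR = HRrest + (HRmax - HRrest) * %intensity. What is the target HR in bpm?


Heart rate reserve = 201 - 60 = 141
Intensity fraction = 74 / 100 = 0.74
THR = 60 + 141 * 0.74 = 164.34 bpm

164.34 bpm


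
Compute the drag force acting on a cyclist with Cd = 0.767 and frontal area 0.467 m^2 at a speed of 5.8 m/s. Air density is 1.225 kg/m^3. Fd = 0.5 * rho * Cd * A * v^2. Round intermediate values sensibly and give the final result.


Step 1: v^2 = 33.64
Step 2: Fd = 0.5 * 1.225 * 0.767 * 0.467 * 33.64
= 7.38 N

7.38 N


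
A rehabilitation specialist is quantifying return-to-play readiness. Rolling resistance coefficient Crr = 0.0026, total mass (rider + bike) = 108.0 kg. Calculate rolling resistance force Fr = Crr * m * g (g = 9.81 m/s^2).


Fr = Crr * m * g
= 0.0026 * 108.0 * 9.81
= 2.755 N

2.755 N


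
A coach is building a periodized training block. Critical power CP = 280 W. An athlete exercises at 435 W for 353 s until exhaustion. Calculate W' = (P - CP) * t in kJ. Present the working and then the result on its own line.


P - CP = 435 - 280 = 155 W
W' = 155 * 353 = 54715 J
= 54715 / 1000 = 54.715 kJ

54.715 kJ


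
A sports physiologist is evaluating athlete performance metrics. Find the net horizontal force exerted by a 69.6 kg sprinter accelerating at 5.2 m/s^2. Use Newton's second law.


Newton's second law: F = m * a
F = 69.6 * 5.2 = 361.92 N

361.92 N


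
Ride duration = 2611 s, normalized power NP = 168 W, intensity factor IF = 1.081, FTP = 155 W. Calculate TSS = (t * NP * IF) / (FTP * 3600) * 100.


Numerator = 2611 * 168 * 1.081 = 474178.488
Denominator = 155 * 3600 = 558000
TSS = 474178.488 / 558000 * 100
= 84.98

84.98 TSS


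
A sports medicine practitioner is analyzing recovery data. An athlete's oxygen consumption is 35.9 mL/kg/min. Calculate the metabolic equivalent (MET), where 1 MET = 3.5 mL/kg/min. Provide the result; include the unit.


MET = VO2 / 3.5
= 35.9 / 3.5
= 10.26 METs

10.26 METs


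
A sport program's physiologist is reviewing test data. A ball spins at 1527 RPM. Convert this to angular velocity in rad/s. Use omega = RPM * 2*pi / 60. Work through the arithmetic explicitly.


omega = 1527 * 2 * pi / 60
= 1527 * 6.28318531 / 60
= 9594.424 / 60
= 159.907 rad/s

159.907 rad/s


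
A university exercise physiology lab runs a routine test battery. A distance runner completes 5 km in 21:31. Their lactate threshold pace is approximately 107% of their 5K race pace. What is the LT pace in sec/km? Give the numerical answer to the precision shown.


Convert to seconds: 21 min 31 s = 1291 s
Pace per km = 1291 / 5 = 258.2 s/km
LT pace = 258.2 * 1.07 = 276.27 s/km

276.27 s/km


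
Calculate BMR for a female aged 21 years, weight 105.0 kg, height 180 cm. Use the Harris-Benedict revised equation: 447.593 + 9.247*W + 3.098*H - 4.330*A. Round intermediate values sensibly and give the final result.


Substituting values:
W term = 9.247 * 105.0 = 970.935
H term = 3.098 * 180 = 557.64
A term = 4.330 * 21 = 90.93
BMR = 1885.24 kcal/day

1885.24 kcal/day


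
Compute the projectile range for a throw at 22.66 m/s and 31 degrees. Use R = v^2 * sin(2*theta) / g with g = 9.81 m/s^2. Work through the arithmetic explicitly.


Two times the angle = 62 degrees
sin(62) = 0.882948
R = 513.4756 * 0.882948 / 9.81 = 46.215 m

46.215 m


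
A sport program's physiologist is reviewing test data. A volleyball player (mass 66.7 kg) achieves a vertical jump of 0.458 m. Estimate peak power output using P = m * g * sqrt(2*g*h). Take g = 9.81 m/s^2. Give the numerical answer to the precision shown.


2 * g * h = 2 * 9.81 * 0.458 = 8.98596
sqrt(8.98596) = 2.997659 m/s
P = 66.7 * 9.81 * 2.997659 = 1961.45 W

1961.45 W


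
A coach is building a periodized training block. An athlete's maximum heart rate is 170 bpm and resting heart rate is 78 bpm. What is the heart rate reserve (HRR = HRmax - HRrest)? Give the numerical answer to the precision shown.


HRR = HRmax - HRrest
= 170 - 78
= 92 bpm

92 bpm


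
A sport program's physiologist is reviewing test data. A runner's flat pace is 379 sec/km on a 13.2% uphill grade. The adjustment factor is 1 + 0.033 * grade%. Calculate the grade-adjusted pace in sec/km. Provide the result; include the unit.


Factor = 1 + 0.033 * 13.2 = 1.4356
Adjusted pace = 379 * 1.4356
= 544.09 sec/km

544.09 s/km


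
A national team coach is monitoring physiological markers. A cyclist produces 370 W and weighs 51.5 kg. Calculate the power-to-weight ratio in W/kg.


P/W = power / mass
= 370 / 51.5
= 7.184 W/kg

7.184 W/kg


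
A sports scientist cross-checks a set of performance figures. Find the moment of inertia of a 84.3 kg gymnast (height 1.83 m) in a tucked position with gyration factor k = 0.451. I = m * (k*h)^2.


Radius of gyration = 0.451 * 1.83 = 0.82533 m
I = 84.3 * 0.82533^2
= 84.3 * 0.68117
= 57.423 kg*m^2

57.423 kg*m^2


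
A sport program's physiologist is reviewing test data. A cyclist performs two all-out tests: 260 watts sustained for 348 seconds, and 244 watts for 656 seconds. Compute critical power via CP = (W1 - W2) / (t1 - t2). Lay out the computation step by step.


W1 = P1 * t1 = 260 * 348 = 90480 J
W2 = P2 * t2 = 244 * 656 = 160064 J
CP = (90480 - 160064) / (348 - 656)
= 225.92 W

225.92 W


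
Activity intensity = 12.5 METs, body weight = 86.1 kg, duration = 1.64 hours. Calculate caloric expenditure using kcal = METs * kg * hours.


kcal = 12.5 * 86.1 * 1.64
= 1076.25 * 1.64
= 1765.05 kcal

1765.05 kcal


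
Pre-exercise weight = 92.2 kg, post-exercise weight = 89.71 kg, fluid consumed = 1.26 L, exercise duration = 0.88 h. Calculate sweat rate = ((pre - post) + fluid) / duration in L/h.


Weight loss = 92.2 - 89.71 = 2.49 kg (approx L)
Total sweat = 2.49 + 1.26 = 3.75 L
Sweat rate = 3.75 / 0.88 = 4.261 L/h

4.261 L/h


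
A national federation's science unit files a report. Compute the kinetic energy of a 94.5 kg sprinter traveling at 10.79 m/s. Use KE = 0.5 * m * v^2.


Velocity squared = 116.4241
KE = 0.5 * 94.5 * 116.4241 = 5501.04 J

5501.04 J


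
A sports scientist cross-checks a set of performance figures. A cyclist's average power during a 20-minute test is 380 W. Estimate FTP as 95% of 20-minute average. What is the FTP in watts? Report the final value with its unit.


FTP = 20-min power * 0.95
= 380 * 0.95
= 361.0 W

361.0 W


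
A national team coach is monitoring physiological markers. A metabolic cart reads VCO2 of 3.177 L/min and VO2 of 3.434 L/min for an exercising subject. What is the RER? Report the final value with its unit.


RER = VCO2 / VO2 = 3.177 / 3.434 = 0.9252

0.9252


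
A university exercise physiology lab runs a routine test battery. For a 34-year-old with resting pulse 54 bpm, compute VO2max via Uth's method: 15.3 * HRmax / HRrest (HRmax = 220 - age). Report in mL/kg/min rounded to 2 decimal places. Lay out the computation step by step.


Step 1: HRmax = 220 - 34 = 186 bpm
Step 2: Ratio = 186 / 54 = 3.4444
Step 3: VO2max = 15.3 * 3.4444 = 52.7 mL/kg/min

52.7 mL/kg/min


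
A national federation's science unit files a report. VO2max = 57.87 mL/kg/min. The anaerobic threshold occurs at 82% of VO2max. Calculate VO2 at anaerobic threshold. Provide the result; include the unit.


AT fraction = 82 / 100 = 0.82
AT VO2 = 57.87 * 0.82
= 47.45 mL/kg/min

47.45 mL/kg/min


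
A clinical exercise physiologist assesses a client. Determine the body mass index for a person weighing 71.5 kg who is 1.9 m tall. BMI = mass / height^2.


BMI = mass / height^2
= 71.5 / 1.9^2
= 71.5 / 3.61
= 19.81 kg/m^2

19.81 kg/m^2


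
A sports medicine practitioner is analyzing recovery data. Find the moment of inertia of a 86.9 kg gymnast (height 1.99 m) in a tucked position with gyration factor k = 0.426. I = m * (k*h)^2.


Radius of gyration = 0.426 * 1.99 = 0.84774 m
I = 86.9 * 0.84774^2
= 86.9 * 0.718663
= 62.452 kg*m^2

62.452 kg*m^2


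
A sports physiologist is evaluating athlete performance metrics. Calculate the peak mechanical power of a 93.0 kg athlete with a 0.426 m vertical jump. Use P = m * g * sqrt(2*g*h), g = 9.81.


First, sqrt(2gh) = sqrt(2 * 9.81 * 0.426)
= sqrt(8.35812) = 2.891041 m/s
Power = 93.0 * 9.81 * 2.891041 = 2637.58 W

2637.58 W


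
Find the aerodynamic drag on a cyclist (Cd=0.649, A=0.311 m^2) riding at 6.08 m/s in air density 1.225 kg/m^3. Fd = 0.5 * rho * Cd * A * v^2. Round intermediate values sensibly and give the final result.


Fd = 0.5 * 1.225 * 0.649 * 0.311 * 6.08^2
= 0.5 * 1.225 * 0.649 * 0.311 * 36.9664
= 4.57 N

4.57 N


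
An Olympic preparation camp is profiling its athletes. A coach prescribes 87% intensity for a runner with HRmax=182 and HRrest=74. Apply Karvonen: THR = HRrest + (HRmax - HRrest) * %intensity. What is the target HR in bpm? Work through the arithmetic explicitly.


Heart rate reserve = 182 - 74 = 108
Intensity fraction = 87 / 100 = 0.87
THR = 74 + 108 * 0.87 = 167.96 bpm

167.96 bpm


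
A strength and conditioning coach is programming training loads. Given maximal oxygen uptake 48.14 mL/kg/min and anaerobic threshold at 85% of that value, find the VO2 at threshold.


Percentage as decimal = 0.85
VO2 at AT = 48.14 * 0.85 = 40.92 mL/kg/min

40.92 mL/kg/min


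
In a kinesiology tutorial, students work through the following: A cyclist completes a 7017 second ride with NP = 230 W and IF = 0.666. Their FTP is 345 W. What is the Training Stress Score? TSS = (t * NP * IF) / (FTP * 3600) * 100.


t * NP * IF = 7017 * 230 * 0.666 = 1074864.06
FTP * 3600 = 1242000
TSS = (1074864.06 / 1242000) * 100 = 86.54

86.54 TSS


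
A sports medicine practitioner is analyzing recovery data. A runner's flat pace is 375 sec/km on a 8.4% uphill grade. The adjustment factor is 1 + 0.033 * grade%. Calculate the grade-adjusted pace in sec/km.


Factor = 1 + 0.033 * 8.4 = 1.2772
Adjusted pace = 375 * 1.2772
= 478.95 sec/km

478.95 s/km


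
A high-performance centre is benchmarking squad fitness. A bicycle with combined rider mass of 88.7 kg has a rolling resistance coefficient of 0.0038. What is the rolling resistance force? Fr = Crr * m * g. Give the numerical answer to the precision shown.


Fr = 0.0038 * 88.7 * 9.81
= 0.33706 * 9.81
= 3.307 N

3.307 N


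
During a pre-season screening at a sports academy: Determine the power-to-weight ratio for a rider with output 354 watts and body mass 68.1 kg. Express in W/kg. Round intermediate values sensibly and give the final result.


P/W = 354 / 68.1 = 5.198 W/kg

5.198 W/kg


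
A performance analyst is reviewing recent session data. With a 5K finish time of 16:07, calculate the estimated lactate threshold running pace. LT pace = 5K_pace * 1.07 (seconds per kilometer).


Race duration = 967 s for 5 km
Average pace = 967 / 5 = 193.4 s/km
LT pace = 193.4 * 1.07
= 206.94 s/km

206.94 s/km


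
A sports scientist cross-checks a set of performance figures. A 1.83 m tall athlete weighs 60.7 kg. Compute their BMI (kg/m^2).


height^2 = 3.3489 m^2
BMI = 60.7 / 3.3489 = 18.13 kg/m^2

18.13 kg/m^2


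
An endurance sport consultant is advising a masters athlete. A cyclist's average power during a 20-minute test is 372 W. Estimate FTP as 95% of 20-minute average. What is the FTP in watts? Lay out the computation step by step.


FTP = 20-min power * 0.95
= 372 * 0.95
= 353.4 W

353.4 W


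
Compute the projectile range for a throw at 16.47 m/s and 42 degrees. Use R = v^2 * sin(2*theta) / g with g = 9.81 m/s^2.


Two times the angle = 84 degrees
sin(84) = 0.994522
R = 271.2609 * 0.994522 / 9.81 = 27.5 m

27.5 m


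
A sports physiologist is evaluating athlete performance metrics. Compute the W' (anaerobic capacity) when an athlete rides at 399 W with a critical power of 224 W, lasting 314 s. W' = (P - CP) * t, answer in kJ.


Above-CP power = 175 W
Duration = 314 s
W' = 175 * 314 = 54950 J
Convert: 54950 / 1000 = 54.95 kJ

54.95 kJ


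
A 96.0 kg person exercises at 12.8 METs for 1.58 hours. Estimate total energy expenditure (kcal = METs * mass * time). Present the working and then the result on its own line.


Energy = METs * mass(kg) * time(h)
= 12.8 * 96.0 * 1.58
= 1941.5 kcal

1941.5 kcal


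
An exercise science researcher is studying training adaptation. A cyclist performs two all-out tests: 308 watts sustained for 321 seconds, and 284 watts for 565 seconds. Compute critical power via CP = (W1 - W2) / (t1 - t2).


W1 = P1 * t1 = 308 * 321 = 98868 J
W2 = P2 * t2 = 284 * 565 = 160460 J
CP = (98868 - 160460) / (321 - 565)
= 252.43 W

252.43 W


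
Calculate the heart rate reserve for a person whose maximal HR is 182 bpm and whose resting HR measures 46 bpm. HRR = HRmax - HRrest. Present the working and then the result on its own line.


HRmax = 182 bpm
HRrest = 46 bpm
HRR = 182 - 46 = 136 bpm

136 bpm


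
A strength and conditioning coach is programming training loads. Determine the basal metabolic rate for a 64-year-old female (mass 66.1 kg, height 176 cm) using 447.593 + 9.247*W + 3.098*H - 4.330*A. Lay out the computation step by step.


BMR = 447.593 + 9.247*66.1 + 3.098*176 - 4.330*64
= 1326.95 kcal/day

1326.95 kcal/day


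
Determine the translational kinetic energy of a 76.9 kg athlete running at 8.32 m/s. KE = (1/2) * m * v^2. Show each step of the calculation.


KE = 0.5 * m * v^2
= 0.5 * 76.9 * 8.32^2
= 0.5 * 76.9 * 69.2224
= 2661.6 J

2661.6 J


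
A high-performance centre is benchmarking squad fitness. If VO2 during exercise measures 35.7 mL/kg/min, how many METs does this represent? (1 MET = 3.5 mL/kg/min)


METs = VO2 / 3.5 = 35.7 / 3.5 = 10.2

10.2 METs


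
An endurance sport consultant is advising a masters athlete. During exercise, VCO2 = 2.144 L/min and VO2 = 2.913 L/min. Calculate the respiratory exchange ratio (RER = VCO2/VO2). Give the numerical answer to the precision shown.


RER = VCO2 / VO2
= 2.144 / 2.913
= 0.736

0.736


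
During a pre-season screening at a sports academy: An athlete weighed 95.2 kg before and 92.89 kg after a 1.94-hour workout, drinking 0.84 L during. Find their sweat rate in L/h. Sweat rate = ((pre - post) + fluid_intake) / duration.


Body mass change = 2.31 kg
Total sweat loss = 2.31 + 0.84 = 3.15 L
Rate = 3.15 / 1.94 = 1.624 L/h

1.624 L/h


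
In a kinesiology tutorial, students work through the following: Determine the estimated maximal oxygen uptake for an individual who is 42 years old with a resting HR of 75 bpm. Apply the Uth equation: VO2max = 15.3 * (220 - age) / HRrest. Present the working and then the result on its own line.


HRmax = 220 - 42 = 178
VO2max = 15.3 * (178 / 75)
= 15.3 * 2.3733
= 36.31 mL/kg/min

36.31 mL/kg/min


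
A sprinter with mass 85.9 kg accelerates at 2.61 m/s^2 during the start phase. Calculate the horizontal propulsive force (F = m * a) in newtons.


F = m * a
= 85.9 * 2.61
= 224.2 N

224.2 N


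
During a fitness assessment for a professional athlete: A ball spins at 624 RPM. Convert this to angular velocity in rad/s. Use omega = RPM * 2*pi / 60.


omega = 624 * 2 * pi / 60
= 624 * 6.28318531 / 60
= 3920.708 / 60
= 65.345 rad/s

65.345 rad/s


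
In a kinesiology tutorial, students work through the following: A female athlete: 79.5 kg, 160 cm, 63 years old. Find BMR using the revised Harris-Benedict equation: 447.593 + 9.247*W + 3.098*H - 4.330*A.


Intercept = 447.593
Weight contribution = 9.247 * 79.5 = 735.1365
Height contribution = 3.098 * 160 = 495.68
Age contribution = 4.33 * 63 = 272.79
BMR = 447.593 + 735.1365 + 495.68 - 272.79
= 1405.62 kcal/day

1405.62 kcal/day
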